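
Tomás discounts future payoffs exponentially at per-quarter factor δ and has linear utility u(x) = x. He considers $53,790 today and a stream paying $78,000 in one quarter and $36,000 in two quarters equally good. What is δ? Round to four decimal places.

The stream is worth 78000δ + 36000δ² today, so 78000δ + 36000δ² = 53790.
So 36000δ² + 78000δ − 53790 = 0.
The positive root is δ = [−78000 + √(78000² + 4·36000·53790)] / (2·36000) = (−78000 + 117600.000)/72000 ≈ 0.5500.

δ ≈ 0.5500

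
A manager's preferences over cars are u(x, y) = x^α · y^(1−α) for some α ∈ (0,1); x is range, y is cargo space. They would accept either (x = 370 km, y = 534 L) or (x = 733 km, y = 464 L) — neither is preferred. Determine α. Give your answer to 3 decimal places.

The Cobb–Douglas utilities coincide, so 370^α·534^(1−α) = 733^α·464^(1−α).
Taking logs: α·ln 370 + (1−α)·ln 534 = α·ln 733 + (1−α)·ln 464, i.e. α·-0.683643 = (1−α)·-0.140511.
With A = -0.683643 and B = -0.140511: α·A = (1−α)·B, so α = B/(A+B) = -0.140511/-0.824154 ≈ 0.170.

α ≈ 0.170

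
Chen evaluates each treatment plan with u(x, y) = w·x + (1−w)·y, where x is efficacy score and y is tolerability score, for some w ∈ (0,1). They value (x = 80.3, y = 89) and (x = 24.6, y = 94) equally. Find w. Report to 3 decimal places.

w = 0.082

Indifference: w·80.3 + (1−w)·89 = w·24.6 + (1−w)·94.
Rearranging, 55.7·w − 5·(1−w) = 0.
So w/(1−w) = 5/55.7 = 0.0898, giving w = 5/(55.7+5) = 0.082.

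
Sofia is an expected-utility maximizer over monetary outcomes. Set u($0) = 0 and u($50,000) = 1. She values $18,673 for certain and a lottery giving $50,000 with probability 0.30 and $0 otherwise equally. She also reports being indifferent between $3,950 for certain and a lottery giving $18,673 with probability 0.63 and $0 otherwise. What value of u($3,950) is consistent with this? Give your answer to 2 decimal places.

0.19

From the first indifference, u($18,673) = 0.30·u($50,000) + 0.70·u($0) = 0.30·1 + 0.70·0 = 0.30.
Chaining: u($3,950) = 0.63·0.30 + 0.37·0.00 = 0.1890.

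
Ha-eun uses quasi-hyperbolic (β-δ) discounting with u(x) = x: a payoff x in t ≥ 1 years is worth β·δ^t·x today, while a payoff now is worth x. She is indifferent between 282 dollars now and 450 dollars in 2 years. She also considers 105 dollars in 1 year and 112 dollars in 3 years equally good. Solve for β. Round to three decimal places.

β ≈ 0.668

Both payoffs in the second observation are in the future, so β drops out: δ^1·105 = δ^3·112 ⇒ δ^2 = 105/112 = 0.93750, so δ = 0.96825.
Now use the now-vs-future pair: 282 = β·δ^2·450 gives β = 282/(0.93750·450) ≈ 0.668.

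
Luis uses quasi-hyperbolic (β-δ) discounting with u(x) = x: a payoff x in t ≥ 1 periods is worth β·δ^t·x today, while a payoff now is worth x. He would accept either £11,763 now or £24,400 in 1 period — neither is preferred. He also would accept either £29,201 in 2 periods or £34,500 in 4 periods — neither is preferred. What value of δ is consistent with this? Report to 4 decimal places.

The second indifference involves only future payoffs, so β cancels: β·δ^2·29201 = β·δ^4·34500, giving δ^2 = 29201/34500 = 0.84641, so δ = 0.92000.

δ ≈ 0.9200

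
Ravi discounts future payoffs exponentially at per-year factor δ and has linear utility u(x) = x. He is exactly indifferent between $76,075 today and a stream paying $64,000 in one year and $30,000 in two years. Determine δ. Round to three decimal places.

δ ≈ 0.850

Equating present values: 76075 = 64000δ + 30000δ².
Rearranged: 30000δ² + 64000δ − 76075 = 0.
δ = (−64000 + √(64000² + 4·30000·76075)) / (2·30000) = (−64000 + √13225000000.00) / 60000 ≈ 0.850.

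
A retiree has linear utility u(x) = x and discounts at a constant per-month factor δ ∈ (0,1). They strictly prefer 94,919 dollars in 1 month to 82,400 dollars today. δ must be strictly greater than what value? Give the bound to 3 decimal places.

Comparing present values: 82400 < δ·94919.
Dividing through by 94919 gives δ > 0.86811.

δ > 0.868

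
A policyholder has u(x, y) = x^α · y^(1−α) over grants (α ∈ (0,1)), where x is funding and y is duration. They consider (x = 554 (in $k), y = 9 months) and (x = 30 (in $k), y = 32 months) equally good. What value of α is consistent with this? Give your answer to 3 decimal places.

α ≈ 0.303

Set the two utilities equal: 554^α·9^(1−α) = 30^α·32^(1−α).
Taking logs: α·ln 554 + (1−α)·ln 9 = α·ln 30 + (1−α)·ln 32, i.e. α·2.915967 = (1−α)·1.268511.
With A = 2.915967 and B = 1.268511: α·A = (1−α)·B, so α = B/(A+B) = 1.268511/4.184478 ≈ 0.303.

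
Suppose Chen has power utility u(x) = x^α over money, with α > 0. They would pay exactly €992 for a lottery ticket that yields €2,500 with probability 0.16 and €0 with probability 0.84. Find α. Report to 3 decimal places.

α ≈ 1.983

Since u(0) = 0, the lottery's EU is 0.16·2500^α.
Equating: 992^α = 0.16·2500^α, i.e. 0.3968^α = 0.16.
Take logs: α = ln 0.16 / ln(992/2500) ≈ 1.98262.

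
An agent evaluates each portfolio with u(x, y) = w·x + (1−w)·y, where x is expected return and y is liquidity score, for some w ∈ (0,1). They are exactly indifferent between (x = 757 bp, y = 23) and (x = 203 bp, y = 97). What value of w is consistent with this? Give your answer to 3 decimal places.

Indifference: w·757 + (1−w)·23 = w·203 + (1−w)·97.
Collecting terms: w·554 = (1−w)·74.
The marginal rate of substitution is 74/554, so w = 74/(554+74) = 0.118.

w = 0.118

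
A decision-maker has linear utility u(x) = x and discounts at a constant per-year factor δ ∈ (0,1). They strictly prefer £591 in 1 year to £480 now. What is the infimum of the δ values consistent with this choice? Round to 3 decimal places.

The preference means 480 < δ·591.
So δ > 480/591 = 0.81218.

δ > 0.812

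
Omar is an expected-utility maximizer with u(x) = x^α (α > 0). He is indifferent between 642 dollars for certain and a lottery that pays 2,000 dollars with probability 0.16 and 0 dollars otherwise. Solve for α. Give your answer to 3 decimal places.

α ≈ 1.613

Since u(0) = 0, the lottery's EU is 0.16·2000^α.
Setting u(642) equal to that: 642^α = 0.16·2000^α ⇒ (642/2000)^α = 0.16.
α = ln(0.16) / ln(642/2000) = -1.832581/-1.136314 ≈ 1.613.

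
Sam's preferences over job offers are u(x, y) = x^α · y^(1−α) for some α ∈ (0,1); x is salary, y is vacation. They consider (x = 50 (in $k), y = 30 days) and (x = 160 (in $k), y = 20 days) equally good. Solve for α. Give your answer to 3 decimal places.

α ≈ 0.258

Set the two utilities equal: 50^α·30^(1−α) = 160^α·20^(1−α).
Taking logs: α·ln 50 + (1−α)·ln 30 = α·ln 160 + (1−α)·ln 20, i.e. α·-1.163151 = (1−α)·-0.405465.
So α/(1−α) = (-0.405465)/(-1.163151) = 0.348592, and α = 0.348592/1.348592 ≈ 0.258.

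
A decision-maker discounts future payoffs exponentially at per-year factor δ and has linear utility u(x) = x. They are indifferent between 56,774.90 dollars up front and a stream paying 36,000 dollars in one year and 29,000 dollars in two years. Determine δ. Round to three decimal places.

The stream is worth 36000δ + 29000δ² today, so 36000δ + 29000δ² = 56774.90.
So 29000δ² + 36000δ − 56774.90 = 0.
The positive root is δ = [−36000 + √(36000² + 4·29000·56774.90)] / (2·29000) = (−36000 + 88780.000)/58000 ≈ 0.910.

δ ≈ 0.910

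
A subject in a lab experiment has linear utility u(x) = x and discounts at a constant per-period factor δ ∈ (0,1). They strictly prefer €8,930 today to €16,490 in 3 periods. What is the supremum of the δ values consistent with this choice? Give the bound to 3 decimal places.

δ < 0.815

Under u(x) = x this choice says 8930 > δ^3·16490.
Hence δ^3 < 8930/16490 = 0.54154, and x ↦ x^(1/3) is increasing on (0,∞).
δ < 0.54154^(1/3) = 0.815.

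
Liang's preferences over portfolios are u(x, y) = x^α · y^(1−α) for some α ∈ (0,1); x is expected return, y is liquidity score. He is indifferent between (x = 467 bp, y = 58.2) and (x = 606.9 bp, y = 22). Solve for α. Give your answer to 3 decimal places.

α ≈ 0.788

The Cobb–Douglas utilities coincide, so 467^α·58.2^(1−α) = 606.9^α·22^(1−α).
Rearrange to (467/606.9)^α = (22/58.2)^(1−α) and take logs: α·-0.262035 = (1−α)·-0.972843.
Thus α·(-1.234878) = -0.972843, so α = -0.972843/-1.234878 ≈ 0.788.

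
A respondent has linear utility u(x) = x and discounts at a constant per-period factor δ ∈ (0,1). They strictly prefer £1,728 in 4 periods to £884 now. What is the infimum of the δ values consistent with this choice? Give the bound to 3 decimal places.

δ > 0.846

Under u(x) = x this choice says 884 < δ^4·1728.
Dividing by 1728: δ^4 > 0.51157. Both sides are positive, so the 4th root keeps the direction.
δ > 0.51157^(1/4) = 0.846.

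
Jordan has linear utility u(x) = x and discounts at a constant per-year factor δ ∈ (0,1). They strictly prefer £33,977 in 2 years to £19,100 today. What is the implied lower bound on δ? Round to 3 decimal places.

δ > 0.750

Under u(x) = x this choice says 19100 < δ^2·33977.
Dividing by 33977: δ^2 > 0.56214. Both sides are positive, so the square root keeps the direction.
δ > (19100/33977)^(1/2) ≈ 0.750.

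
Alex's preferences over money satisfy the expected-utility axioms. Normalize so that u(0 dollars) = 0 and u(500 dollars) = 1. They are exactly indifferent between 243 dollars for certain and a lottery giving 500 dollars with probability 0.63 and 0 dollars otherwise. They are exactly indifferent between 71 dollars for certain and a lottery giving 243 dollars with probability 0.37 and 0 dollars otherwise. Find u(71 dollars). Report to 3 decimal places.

First, u(243 dollars) = 0.63·u(500 dollars) + 0.37·u(0 dollars) = 0.63.
Then u(71 dollars) = 0.37·u(243 dollars) + 0.63·u(0 dollars) = 0.37·0.63 + 0.63·0.00 = 0.2331.

0.233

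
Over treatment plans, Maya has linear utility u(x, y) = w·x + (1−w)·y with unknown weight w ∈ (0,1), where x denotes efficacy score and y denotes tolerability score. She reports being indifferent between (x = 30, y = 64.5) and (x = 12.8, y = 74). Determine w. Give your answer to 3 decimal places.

w = 0.356

Equating utilities: w·30 + (1−w)·64.5 = w·12.8 + (1−w)·74.
w·(30−12.8) = (1−w)·(74−64.5), i.e. w·17.2 = (1−w)·9.5.
The marginal rate of substitution is 9.5/17.2, so w = 9.5/(17.2+9.5) = 0.356.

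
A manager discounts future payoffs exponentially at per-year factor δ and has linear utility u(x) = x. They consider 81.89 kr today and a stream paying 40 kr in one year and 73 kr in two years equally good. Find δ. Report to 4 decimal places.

Present value of the stream is 40·δ + 73·δ². Indifference gives 40δ + 73δ² = 81.89.
So 73δ² + 40δ − 81.89 = 0.
By the quadratic formula (taking the positive root), δ = (−40 + √25511.88) / 146 ≈ 0.8200.

δ ≈ 0.8200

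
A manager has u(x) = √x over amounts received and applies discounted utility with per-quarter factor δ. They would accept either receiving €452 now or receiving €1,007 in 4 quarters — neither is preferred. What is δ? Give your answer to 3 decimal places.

δ ≈ 0.905

The payoff in 4 quarters is discounted by δ^4, so u(452) = δ^4·u(1007) and δ^4 = u(452)/u(1007).
With u(x) = √x: δ^4 = √452/√1007 = √(452/1007) = 0.66997.
So δ = 0.66997^(1/4) ≈ 0.905.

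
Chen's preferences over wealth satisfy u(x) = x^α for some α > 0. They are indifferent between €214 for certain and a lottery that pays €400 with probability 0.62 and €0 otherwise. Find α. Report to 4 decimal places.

The lottery's expected utility is 0.62·u(400) + 0.38·u(0) = 0.62·400^α (since u(0) = 0 for α > 0).
Indifference: 214^α = 0.62·400^α, so (214/400)^α = 0.62.
Take logs: α = ln 0.62 / ln(214/400) ≈ 0.764260.

α ≈ 0.7643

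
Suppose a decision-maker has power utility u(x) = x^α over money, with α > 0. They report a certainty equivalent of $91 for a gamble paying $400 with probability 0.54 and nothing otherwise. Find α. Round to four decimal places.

The lottery's expected utility is 0.54·u(400) + 0.46·u(0) = 0.54·400^α (since u(0) = 0 for α > 0).
Equating: 91^α = 0.54·400^α, i.e. 0.2275^α = 0.54.
Taking logs: α·ln(91/400) = ln(0.54), so α = -0.6161861 / -1.4806050 ≈ 0.4162.

α ≈ 0.4162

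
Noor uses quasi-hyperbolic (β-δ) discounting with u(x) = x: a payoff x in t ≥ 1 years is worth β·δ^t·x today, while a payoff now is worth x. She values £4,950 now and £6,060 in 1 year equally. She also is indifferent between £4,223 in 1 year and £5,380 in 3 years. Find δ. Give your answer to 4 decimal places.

δ ≈ 0.8860

Both payoffs in the second observation are in the future, so β drops out: δ^1·4223 = δ^3·5380 ⇒ δ^2 = 4223/5380 = 0.78494, so δ = 0.88597.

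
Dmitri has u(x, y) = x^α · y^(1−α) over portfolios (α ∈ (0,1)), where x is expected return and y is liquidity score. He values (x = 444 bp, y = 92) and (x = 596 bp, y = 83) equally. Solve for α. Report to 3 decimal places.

Indifference: 444^α · 92^(1−α) = 596^α · 83^(1−α).
Taking logs: α·ln 444 + (1−α)·ln 92 = α·ln 596 + (1−α)·ln 83, i.e. α·-0.294416 = (1−α)·-0.102948.
So α/(1−α) = (-0.102948)/(-0.294416) = 0.349668, and α = 0.349668/1.349668 ≈ 0.259.

α ≈ 0.259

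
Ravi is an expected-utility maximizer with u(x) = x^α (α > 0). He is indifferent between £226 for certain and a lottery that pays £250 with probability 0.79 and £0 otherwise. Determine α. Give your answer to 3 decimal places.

α ≈ 2.336

Since u(0) = 0, the lottery's EU is 0.79·250^α.
Indifference: 226^α = 0.79·250^α, so (226/250)^α = 0.79.
Take logs: α = ln 0.79 / ln(226/250) ≈ 2.33560.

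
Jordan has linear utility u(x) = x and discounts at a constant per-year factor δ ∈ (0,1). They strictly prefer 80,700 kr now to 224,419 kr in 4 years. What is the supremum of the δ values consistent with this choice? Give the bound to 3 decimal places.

δ < 0.774

The preference means 80700 > δ^4·224419.
Dividing by 224419: δ^4 < 0.35960. Both sides are positive, so the 4th root keeps the direction.
δ < 0.35960^(1/4) = 0.774.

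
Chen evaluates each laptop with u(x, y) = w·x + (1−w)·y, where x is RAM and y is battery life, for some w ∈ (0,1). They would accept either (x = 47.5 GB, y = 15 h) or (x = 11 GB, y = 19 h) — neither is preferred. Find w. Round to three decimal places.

w = 0.099

Equating utilities: w·47.5 + (1−w)·15 = w·11 + (1−w)·19.
Rearranging, 36.5·w − 4·(1−w) = 0.
So w/(1−w) = 4/36.5 = 0.1096, giving w = 4/(36.5+4) = 0.099.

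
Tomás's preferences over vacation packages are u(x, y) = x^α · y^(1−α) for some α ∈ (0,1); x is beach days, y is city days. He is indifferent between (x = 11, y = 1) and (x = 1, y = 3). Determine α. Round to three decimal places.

α ≈ 0.314

Set the two utilities equal: 11^α·1^(1−α) = 1^α·3^(1−α).
(11/1)^α = (3/1)^(1−α); take logs: α·ln(11/1) = (1−α)·ln(3/1), i.e. α·2.397895 = (1−α)·1.098612.
So α/(1−α) = (1.098612)/(2.397895) = 0.458157, and α = 0.458157/1.458157 ≈ 0.314.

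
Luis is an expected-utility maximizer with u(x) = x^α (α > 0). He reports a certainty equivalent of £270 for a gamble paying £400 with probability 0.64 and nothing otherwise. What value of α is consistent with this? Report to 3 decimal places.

α ≈ 1.135

The lottery's expected utility is 0.64·u(400) + 0.36·u(0) = 0.64·400^α (since u(0) = 0 for α > 0).
Equating: 270^α = 0.64·400^α, i.e. 0.6750^α = 0.64.
α = ln(0.64) / ln(270/400) = -0.446287/-0.393043 ≈ 1.135.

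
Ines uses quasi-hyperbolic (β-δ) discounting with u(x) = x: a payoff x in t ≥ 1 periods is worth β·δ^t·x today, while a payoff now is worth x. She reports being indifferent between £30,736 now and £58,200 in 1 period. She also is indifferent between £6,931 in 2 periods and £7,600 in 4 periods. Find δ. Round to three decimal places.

From the later pair, β·δ^2·6931 = β·δ^4·7600; dividing through, δ^2 = 6931/7600 = 0.91197, so δ = 0.95497.

δ ≈ 0.955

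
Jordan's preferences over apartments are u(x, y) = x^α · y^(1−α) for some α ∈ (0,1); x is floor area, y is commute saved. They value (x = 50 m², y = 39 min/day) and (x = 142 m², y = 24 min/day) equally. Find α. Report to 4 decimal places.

Set the two utilities equal: 50^α·39^(1−α) = 142^α·24^(1−α).
Rearrange to (50/142)^α = (24/39)^(1−α) and take logs: α·-1.0438041 = (1−α)·-0.4855078.
Thus α·(-1.5293119) = -0.4855078, so α = -0.4855078/-1.5293119 ≈ 0.3175.

α ≈ 0.3175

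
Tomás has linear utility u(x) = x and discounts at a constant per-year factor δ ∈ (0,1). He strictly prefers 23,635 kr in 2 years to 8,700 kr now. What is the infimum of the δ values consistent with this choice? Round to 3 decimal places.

Under u(x) = x this choice says 8700 < δ^2·23635.
So δ^2 > 8700/23635 = 0.36810; taking the square root of both positive sides preserves the inequality.
δ > 0.36810^(1/2) = 0.607.

δ > 0.607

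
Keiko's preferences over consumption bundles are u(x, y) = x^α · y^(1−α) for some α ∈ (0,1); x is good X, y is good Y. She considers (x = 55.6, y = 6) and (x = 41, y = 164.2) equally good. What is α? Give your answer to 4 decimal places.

α ≈ 0.9157

Indifference: 55.6^α · 6^(1−α) = 41^α · 164.2^(1−α).
Taking logs: α·ln 55.6 + (1−α)·ln 6 = α·ln 41 + (1−α)·ln 164.2, i.e. α·0.3046111 = (1−α)·3.3093257.
So α/(1−α) = (3.3093257)/(0.3046111) = 10.8641008, and α = 10.8641008/11.8641008 ≈ 0.9157.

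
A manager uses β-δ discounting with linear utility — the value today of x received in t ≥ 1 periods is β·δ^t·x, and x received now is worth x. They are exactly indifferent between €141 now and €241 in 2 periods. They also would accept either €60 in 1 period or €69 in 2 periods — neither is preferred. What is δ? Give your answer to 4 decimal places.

δ ≈ 0.8696

The second indifference involves only future payoffs, so β cancels: β·δ^1·60 = β·δ^2·69, giving δ = 60/69 = 0.86957.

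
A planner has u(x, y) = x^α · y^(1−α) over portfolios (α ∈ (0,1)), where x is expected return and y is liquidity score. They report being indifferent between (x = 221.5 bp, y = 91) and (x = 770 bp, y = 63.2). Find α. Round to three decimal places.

Set the two utilities equal: 221.5^α·91^(1−α) = 770^α·63.2^(1−α).
Rearrange to (221.5/770)^α = (63.2/91)^(1−α) and take logs: α·-1.245968 = (1−α)·-0.364555.
With A = -1.245968 and B = -0.364555: α·A = (1−α)·B, so α = B/(A+B) = -0.364555/-1.610523 ≈ 0.226.

α ≈ 0.226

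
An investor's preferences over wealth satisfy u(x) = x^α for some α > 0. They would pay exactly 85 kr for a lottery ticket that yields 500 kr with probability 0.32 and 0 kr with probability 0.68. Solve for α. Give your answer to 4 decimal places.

The lottery's expected utility is 0.32·u(500) + 0.68·u(0) = 0.32·500^α (since u(0) = 0 for α > 0).
Equating: 85^α = 0.32·500^α, i.e. 0.1700^α = 0.32.
Taking logs: α·ln(85/500) = ln(0.32), so α = -1.1394343 / -1.7719568 ≈ 0.6430.

α ≈ 0.6430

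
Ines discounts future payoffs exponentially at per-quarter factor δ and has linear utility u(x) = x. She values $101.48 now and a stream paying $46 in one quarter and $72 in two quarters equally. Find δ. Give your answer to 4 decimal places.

δ ≈ 0.9100

Present value of the stream is 46·δ + 72·δ². Indifference gives 46δ + 72δ² = 101.48.
So 72δ² + 46δ − 101.48 = 0.
δ = (−46 + √(46² + 4·72·101.48)) / (2·72) = (−46 + √31342.24) / 144 ≈ 0.9100.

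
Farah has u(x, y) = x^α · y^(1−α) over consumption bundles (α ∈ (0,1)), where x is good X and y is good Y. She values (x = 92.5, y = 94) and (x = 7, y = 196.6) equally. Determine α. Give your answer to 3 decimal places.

α ≈ 0.222

Set the two utilities equal: 92.5^α·94^(1−α) = 7^α·196.6^(1−α).
Rearrange to (92.5/7)^α = (196.6/94)^(1−α) and take logs: α·2.581298 = (1−α)·0.737876.
Thus α·(3.319174) = 0.737876, so α = 0.737876/3.319174 ≈ 0.222.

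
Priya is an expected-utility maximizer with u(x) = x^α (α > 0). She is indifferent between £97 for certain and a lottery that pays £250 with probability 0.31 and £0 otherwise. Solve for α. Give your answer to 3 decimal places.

α ≈ 1.237

The lottery's expected utility is 0.31·u(250) + 0.69·u(0) = 0.31·250^α (since u(0) = 0 for α > 0).
Indifference: 97^α = 0.31·250^α, so (97/250)^α = 0.31.
Take logs: α = ln 0.31 / ln(97/250) ≈ 1.23706.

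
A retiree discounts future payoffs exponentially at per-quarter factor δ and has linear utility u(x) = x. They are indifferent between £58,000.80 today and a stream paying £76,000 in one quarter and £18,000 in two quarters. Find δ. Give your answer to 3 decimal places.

δ ≈ 0.660

Present value of the stream is 76000·δ + 18000·δ². Indifference gives 76000δ + 18000δ² = 58000.80.
Rearranged: 18000δ² + 76000δ − 58000.80 = 0.
By the quadratic formula (taking the positive root), δ = (−76000 + √9952057600.00) / 36000 ≈ 0.660.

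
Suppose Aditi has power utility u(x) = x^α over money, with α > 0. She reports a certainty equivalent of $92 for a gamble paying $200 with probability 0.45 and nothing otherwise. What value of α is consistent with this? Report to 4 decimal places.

EU(lottery) = 0.45·200^α + 0.55·0 = 0.45·200^α.
Setting u(92) equal to that: 92^α = 0.45·200^α ⇒ (92/200)^α = 0.45.
Taking logs: α·ln(92/200) = ln(0.45), so α = -0.7985077 / -0.7765288 ≈ 1.0283.

α ≈ 1.0283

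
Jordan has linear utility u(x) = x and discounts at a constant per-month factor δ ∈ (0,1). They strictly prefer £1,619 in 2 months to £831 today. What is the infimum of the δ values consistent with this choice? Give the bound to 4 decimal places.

The preference means 831 < δ^2·1619.
So δ^2 > 831/1619 = 0.51328; taking the square root of both positive sides preserves the inequality.
δ > (831/1619)^(1/2) ≈ 0.7164.

δ > 0.7164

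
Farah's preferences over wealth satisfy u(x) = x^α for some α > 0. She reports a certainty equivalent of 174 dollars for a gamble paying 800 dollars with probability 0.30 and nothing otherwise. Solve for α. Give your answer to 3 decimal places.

Since u(0) = 0, the lottery's EU is 0.30·800^α.
Indifference: 174^α = 0.30·800^α, so (174/800)^α = 0.30.
Taking logs: α·ln(174/800) = ln(0.30), so α = -1.203973 / -1.525556 ≈ 0.789.

α ≈ 0.789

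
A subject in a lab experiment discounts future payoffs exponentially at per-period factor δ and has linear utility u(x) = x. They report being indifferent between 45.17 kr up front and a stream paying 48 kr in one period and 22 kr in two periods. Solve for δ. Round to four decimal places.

δ ≈ 0.7100

Equating present values: 45.17 = 48δ + 22δ².
So 22δ² + 48δ − 45.17 = 0.
By the quadratic formula (taking the positive root), δ = (−48 + √6278.96) / 44 ≈ 0.7100.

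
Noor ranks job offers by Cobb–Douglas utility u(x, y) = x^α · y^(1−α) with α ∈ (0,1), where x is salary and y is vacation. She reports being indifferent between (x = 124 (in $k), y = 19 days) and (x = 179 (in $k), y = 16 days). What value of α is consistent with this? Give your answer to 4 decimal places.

α ≈ 0.3189

Set the two utilities equal: 124^α·19^(1−α) = 179^α·16^(1−α).
Rearrange to (124/179)^α = (16/19)^(1−α) and take logs: α·-0.3671042 = (1−α)·-0.1718503.
So α/(1−α) = (-0.1718503)/(-0.3671042) = 0.4681240, and α = 0.4681240/1.4681240 ≈ 0.3189.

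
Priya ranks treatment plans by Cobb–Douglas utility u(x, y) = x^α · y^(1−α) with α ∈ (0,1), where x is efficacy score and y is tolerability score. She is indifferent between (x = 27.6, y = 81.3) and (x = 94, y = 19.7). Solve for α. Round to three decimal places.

Set the two utilities equal: 27.6^α·81.3^(1−α) = 94^α·19.7^(1−α).
Rearrange to (27.6/94)^α = (19.7/81.3)^(1−α) and take logs: α·-1.225479 = (1−α)·-1.417527.
Thus α·(-2.643006) = -1.417527, so α = -1.417527/-2.643006 ≈ 0.536.

α ≈ 0.536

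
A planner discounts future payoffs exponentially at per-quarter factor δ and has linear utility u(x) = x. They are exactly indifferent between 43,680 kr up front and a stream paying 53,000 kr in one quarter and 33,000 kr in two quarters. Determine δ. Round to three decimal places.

Equating present values: 43680 = 53000δ + 33000δ².
That is, 33000δ² + 53000δ − 43680 = 0, a quadratic in δ.
By the quadratic formula (taking the positive root), δ = (−53000 + √8574760000.00) / 66000 ≈ 0.600.

δ ≈ 0.600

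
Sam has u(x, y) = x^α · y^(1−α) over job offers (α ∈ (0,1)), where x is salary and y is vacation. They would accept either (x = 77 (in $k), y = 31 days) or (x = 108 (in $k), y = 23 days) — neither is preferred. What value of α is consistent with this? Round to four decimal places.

α ≈ 0.4687

Set the two utilities equal: 77^α·31^(1−α) = 108^α·23^(1−α).
Rearrange to (77/108)^α = (23/31)^(1−α) and take logs: α·-0.3383258 = (1−α)·-0.2984930.
So α/(1−α) = (-0.2984930)/(-0.3383258) = 0.8822650, and α = 0.8822650/1.8822650 ≈ 0.4687.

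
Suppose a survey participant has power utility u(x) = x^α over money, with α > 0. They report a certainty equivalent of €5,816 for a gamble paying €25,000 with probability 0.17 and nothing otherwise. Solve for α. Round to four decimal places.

The lottery's expected utility is 0.17·u(25000) + 0.83·u(0) = 0.17·25000^α (since u(0) = 0 for α > 0).
Indifference: 5816^α = 0.17·25000^α, so (5816/25000)^α = 0.17.
Taking logs: α·ln(5816/25000) = ln(0.17), so α = -1.7719568 / -1.4582631 ≈ 1.2151.

α ≈ 1.2151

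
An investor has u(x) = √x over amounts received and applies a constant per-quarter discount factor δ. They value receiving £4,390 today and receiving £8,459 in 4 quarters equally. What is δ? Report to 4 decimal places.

δ ≈ 0.9213

Equating discounted utilities: u(4390) = δ^4·u(8459) ⇒ δ^4 = u(4390)/u(8459).
With u(x) = √x: δ^4 = √4390/√8459 = √(4390/8459) = 0.72040.
So δ = 0.72040^(1/4) ≈ 0.9213.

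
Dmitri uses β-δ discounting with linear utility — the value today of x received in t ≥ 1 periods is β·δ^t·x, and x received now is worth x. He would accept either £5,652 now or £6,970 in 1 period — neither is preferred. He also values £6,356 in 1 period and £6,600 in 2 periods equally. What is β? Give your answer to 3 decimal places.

β ≈ 0.842

Both payoffs in the second observation are in the future, so β drops out: δ^1·6356 = δ^2·6600 ⇒ δ = 6356/6600 = 0.96303.
Now use the now-vs-future pair: 5652 = β·δ·6970 gives β = 5652/(0.96303·6970) ≈ 0.842.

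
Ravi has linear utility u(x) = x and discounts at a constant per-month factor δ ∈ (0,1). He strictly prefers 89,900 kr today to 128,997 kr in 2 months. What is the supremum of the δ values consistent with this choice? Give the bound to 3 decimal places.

The preference means 89900 > δ^2·128997.
So δ^2 < 89900/128997 = 0.69692; taking the square root of both positive sides preserves the inequality.
δ < 0.69692^(1/2) = 0.835.

δ < 0.835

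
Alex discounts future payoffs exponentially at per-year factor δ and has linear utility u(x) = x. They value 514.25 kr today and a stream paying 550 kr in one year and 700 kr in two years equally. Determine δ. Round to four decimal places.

δ ≈ 0.5500

Present value of the stream is 550·δ + 700·δ². Indifference gives 550δ + 700δ² = 514.25.
That is, 700δ² + 550δ − 514.25 = 0, a quadratic in δ.
By the quadratic formula (taking the positive root), δ = (−550 + √1742400.00) / 1400 ≈ 0.5500.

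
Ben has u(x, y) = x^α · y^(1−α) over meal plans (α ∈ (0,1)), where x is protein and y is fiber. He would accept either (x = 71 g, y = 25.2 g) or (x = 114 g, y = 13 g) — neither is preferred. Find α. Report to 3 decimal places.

Set the two utilities equal: 71^α·25.2^(1−α) = 114^α·13^(1−α).
Rearrange to (71/114)^α = (13/25.2)^(1−α) and take logs: α·-0.473519 = (1−α)·-0.661895.
With A = -0.473519 and B = -0.661895: α·A = (1−α)·B, so α = B/(A+B) = -0.661895/-1.135414 ≈ 0.583.

α ≈ 0.583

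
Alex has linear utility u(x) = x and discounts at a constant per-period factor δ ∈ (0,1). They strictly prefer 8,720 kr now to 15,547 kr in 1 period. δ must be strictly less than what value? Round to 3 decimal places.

δ < 0.561

Comparing present values: 8720 > δ·15547.
So δ < 8720/15547 = 0.56088.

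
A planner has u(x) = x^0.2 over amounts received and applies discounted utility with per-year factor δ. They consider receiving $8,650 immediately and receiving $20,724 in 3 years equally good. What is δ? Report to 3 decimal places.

Equating discounted utilities: u(8650) = δ^3·u(20724) ⇒ δ^3 = u(8650)/u(20724).
With u(x) = x^0.2: δ^3 = 8650^0.2/20724^0.2 = (8650/20724)^0.2 = 0.83967.
So δ = 0.83967^(1/3) ≈ 0.943.

δ ≈ 0.943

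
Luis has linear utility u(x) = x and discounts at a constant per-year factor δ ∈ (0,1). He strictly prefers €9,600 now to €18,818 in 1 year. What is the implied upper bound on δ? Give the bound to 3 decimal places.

δ < 0.510

The preference means 9600 > δ·18818.
Dividing through by 18818 gives δ < 0.51015.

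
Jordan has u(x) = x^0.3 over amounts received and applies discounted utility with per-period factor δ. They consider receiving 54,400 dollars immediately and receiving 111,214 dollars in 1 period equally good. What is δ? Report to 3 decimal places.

Equating discounted utilities: u(54400) = δ·u(111214) ⇒ δ = u(54400)/u(111214).
With u(x) = x^0.3: δ = 54400^0.3/111214^0.3 = (54400/111214)^0.3 = 0.80692.

δ ≈ 0.807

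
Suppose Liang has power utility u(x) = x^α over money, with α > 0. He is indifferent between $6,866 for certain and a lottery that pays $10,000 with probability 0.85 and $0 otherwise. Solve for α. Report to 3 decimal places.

α ≈ 0.432

The lottery's expected utility is 0.85·u(10000) + 0.15·u(0) = 0.85·10000^α (since u(0) = 0 for α > 0).
Setting u(6866) equal to that: 6866^α = 0.85·10000^α ⇒ (6866/10000)^α = 0.85.
Take logs: α = ln 0.85 / ln(6866/10000) ≈ 0.43223.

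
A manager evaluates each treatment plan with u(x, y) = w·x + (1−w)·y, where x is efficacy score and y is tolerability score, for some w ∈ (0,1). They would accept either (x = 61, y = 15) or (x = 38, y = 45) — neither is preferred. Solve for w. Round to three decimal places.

w = 0.566

Equating utilities: w·61 + (1−w)·15 = w·38 + (1−w)·45.
Collecting terms: w·23 = (1−w)·30.
So w/(1−w) = 30/23 = 1.3043, giving w = 30/(23+30) = 0.566.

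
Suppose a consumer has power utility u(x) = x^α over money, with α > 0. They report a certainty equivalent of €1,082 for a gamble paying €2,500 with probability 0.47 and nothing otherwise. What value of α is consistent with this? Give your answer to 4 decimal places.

α ≈ 0.9015

Since u(0) = 0, the lottery's EU is 0.47·2500^α.
Indifference: 1082^α = 0.47·2500^α, so (1082/2500)^α = 0.47.
α = ln(0.47) / ln(1082/2500) = -0.7550226/-0.8374796 ≈ 0.9015.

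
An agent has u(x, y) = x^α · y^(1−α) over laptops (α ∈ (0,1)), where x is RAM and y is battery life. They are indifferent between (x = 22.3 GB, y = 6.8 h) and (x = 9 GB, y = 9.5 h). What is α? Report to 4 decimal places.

α ≈ 0.2693

The Cobb–Douglas utilities coincide, so 22.3^α·6.8^(1−α) = 9^α·9.5^(1−α).
Taking logs: α·ln 22.3 + (1−α)·ln 6.8 = α·ln 9 + (1−α)·ln 9.5, i.e. α·0.9073621 = (1−α)·0.3343692.
With A = 0.9073621 and B = 0.3343692: α·A = (1−α)·B, so α = B/(A+B) = 0.3343692/1.2417313 ≈ 0.2693.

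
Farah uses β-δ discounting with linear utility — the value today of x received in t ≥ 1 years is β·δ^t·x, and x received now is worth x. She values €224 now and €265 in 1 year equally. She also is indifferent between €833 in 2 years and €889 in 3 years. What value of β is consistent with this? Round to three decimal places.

The second indifference involves only future payoffs, so β cancels: β·δ^2·833 = β·δ^3·889, giving δ = 833/889 = 0.93701.
The first indifference: 224 = β·δ·265, so β = 224/(δ·265) = 224/(0.93701·265) ≈ 0.902.

β ≈ 0.902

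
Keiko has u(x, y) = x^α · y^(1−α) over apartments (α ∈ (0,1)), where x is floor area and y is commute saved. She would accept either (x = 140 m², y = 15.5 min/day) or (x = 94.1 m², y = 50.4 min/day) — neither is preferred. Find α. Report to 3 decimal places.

The Cobb–Douglas utilities coincide, so 140^α·15.5^(1−α) = 94.1^α·50.4^(1−α).
Taking logs: α·ln 140 + (1−α)·ln 15.5 = α·ln 94.1 + (1−α)·ln 50.4, i.e. α·0.397284 = (1−α)·1.179151.
With A = 0.397284 and B = 1.179151: α·A = (1−α)·B, so α = B/(A+B) = 1.179151/1.576435 ≈ 0.748.

α ≈ 0.748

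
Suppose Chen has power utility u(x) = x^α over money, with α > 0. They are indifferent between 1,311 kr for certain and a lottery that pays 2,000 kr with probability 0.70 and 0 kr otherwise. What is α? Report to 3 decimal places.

α ≈ 0.844

The lottery's expected utility is 0.70·u(2000) + 0.30·u(0) = 0.70·2000^α (since u(0) = 0 for α > 0).
Setting u(1311) equal to that: 1311^α = 0.70·2000^α ⇒ (1311/2000)^α = 0.70.
α = ln(0.70) / ln(1311/2000) = -0.356675/-0.422357 ≈ 0.844.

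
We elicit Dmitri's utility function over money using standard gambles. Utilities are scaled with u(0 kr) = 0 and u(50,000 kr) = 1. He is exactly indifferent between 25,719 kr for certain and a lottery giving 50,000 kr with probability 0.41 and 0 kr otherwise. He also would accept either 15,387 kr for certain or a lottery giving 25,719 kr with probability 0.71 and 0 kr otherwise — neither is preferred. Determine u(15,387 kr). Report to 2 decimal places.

0.29

From the first indifference, u(25,719 kr) = 0.41·u(50,000 kr) + 0.59·u(0 kr) = 0.41·1 + 0.59·0 = 0.41.
The second indifference gives u(15,387 kr) = 0.71·u(25,719 kr) + 0.29·u(0 kr) = 0.71·0.41 + 0.29·0.00 = 0.2911.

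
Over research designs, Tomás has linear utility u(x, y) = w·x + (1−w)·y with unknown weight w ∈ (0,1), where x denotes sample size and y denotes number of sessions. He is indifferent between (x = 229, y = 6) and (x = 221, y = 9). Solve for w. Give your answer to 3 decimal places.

u(229,6) = u(221,9) means w·229 + (1−w)·6 = w·221 + (1−w)·9.
Rearranging, 8·w − 3·(1−w) = 0.
So w/(1−w) = 3/8 = 0.3750, giving w = 3/(8+3) = 0.273.

w = 0.273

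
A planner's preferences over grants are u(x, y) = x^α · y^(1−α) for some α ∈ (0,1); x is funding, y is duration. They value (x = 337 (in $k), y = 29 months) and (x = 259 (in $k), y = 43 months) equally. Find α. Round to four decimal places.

α ≈ 0.5994

Indifference: 337^α · 29^(1−α) = 259^α · 43^(1−α).
(337/259)^α = (43/29)^(1−α); take logs: α·ln(337/259) = (1−α)·ln(43/29), i.e. α·0.2632549 = (1−α)·0.3939043.
With A = 0.2632549 and B = 0.3939043: α·A = (1−α)·B, so α = B/(A+B) = 0.3939043/0.6571592 ≈ 0.5994.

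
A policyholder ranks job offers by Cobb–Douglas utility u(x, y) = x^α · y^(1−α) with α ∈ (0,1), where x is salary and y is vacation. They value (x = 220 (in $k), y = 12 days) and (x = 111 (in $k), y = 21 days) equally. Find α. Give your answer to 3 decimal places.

The Cobb–Douglas utilities coincide, so 220^α·12^(1−α) = 111^α·21^(1−α).
Taking logs: α·ln 220 + (1−α)·ln 12 = α·ln 111 + (1−α)·ln 21, i.e. α·0.684097 = (1−α)·0.559616.
So α/(1−α) = (0.559616)/(0.684097) = 0.818036, and α = 0.818036/1.818036 ≈ 0.450.

α ≈ 0.450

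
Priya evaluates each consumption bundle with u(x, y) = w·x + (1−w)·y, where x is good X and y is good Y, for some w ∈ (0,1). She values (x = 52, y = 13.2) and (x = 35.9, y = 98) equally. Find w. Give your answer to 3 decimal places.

w = 0.840

Equating utilities: w·52 + (1−w)·13.2 = w·35.9 + (1−w)·98.
w·(52−35.9) = (1−w)·(98−13.2), i.e. w·16.1 = (1−w)·84.8.
Hence w = 84.8/(16.1+84.8) = 84.8/100.9 = 0.840.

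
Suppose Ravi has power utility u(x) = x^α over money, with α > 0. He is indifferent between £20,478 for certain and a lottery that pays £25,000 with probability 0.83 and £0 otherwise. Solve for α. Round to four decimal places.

α ≈ 0.9339

EU(lottery) = 0.83·25000^α + 0.17·0 = 0.83·25000^α.
Indifference: 20478^α = 0.83·25000^α, so (20478/25000)^α = 0.83.
α = ln(0.83) / ln(20478/25000) = -0.1863296/-0.1995247 ≈ 0.9339.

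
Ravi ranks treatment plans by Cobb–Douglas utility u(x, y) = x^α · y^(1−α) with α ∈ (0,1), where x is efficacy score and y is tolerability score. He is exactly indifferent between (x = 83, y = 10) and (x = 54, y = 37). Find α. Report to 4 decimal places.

α ≈ 0.7527

The Cobb–Douglas utilities coincide, so 83^α·10^(1−α) = 54^α·37^(1−α).
Taking logs: α·ln 83 + (1−α)·ln 10 = α·ln 54 + (1−α)·ln 37, i.e. α·0.4298566 = (1−α)·1.3083328.
With A = 0.4298566 and B = 1.3083328: α·A = (1−α)·B, so α = B/(A+B) = 1.3083328/1.7381894 ≈ 0.7527.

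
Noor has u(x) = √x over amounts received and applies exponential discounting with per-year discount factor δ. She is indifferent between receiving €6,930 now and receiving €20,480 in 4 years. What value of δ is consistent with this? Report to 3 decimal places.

δ ≈ 0.873

Indifference means u(6930) = δ^4 · u(20480), so δ^4 = u(6930)/u(20480).
With u(x) = √x: δ^4 = √6930/√20480 = √(6930/20480) = 0.58170.
Hence δ = (0.58170)^(1/4) = 0.87332.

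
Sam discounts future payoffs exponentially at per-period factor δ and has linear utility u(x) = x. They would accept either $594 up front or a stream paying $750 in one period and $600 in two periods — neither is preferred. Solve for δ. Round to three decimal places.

δ ≈ 0.550

Present value of the stream is 750·δ + 600·δ². Indifference gives 750δ + 600δ² = 594.
Rearranged: 600δ² + 750δ − 594 = 0.
The positive root is δ = [−750 + √(750² + 4·600·594)] / (2·600) = (−750 + 1410.000)/1200 ≈ 0.550.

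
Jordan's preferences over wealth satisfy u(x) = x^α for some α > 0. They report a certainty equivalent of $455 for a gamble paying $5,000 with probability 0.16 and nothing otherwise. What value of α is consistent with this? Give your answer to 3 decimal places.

The lottery's expected utility is 0.16·u(5000) + 0.84·u(0) = 0.16·5000^α (since u(0) = 0 for α > 0).
Equating: 455^α = 0.16·5000^α, i.e. 0.0910^α = 0.16.
Take logs: α = ln 0.16 / ln(455/5000) ≈ 0.76456.

α ≈ 0.765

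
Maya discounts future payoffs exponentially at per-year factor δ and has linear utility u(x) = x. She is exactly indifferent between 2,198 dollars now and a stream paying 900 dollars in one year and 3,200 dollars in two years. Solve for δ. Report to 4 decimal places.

Present value of the stream is 900·δ + 3200·δ². Indifference gives 900δ + 3200δ² = 2198.
That is, 3200δ² + 900δ − 2198 = 0, a quadratic in δ.
By the quadratic formula (taking the positive root), δ = (−900 + √28944400.00) / 6400 ≈ 0.7000.

δ ≈ 0.7000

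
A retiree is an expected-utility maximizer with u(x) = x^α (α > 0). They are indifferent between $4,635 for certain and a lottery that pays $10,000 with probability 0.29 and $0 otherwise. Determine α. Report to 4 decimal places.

α ≈ 1.6098

Since u(0) = 0, the lottery's EU is 0.29·10000^α.
Indifference: 4635^α = 0.29·10000^α, so (4635/10000)^α = 0.29.
α = ln(0.29) / ln(4635/10000) = -1.2378744/-0.7689489 ≈ 1.6098.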